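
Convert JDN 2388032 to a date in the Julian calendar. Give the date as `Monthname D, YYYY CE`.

January 28, 1826 CE

JDN 2388032 is 9 February 1826 in the Gregorian calendar.
In the Julian calendar that day is January 28, 1826 CE.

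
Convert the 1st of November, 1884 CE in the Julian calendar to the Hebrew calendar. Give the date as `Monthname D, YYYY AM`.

Cheshvan 25, 5645 AM

Julian Day Number of the source date = 2409494.
Converting JDN 2409494 to the Hebrew calendar gives 25 Cheshvan 5645 AM.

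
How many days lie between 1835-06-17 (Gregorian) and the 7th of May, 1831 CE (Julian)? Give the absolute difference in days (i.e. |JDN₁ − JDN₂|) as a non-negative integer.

First date → JDN 2391447; second date → JDN 2389957.
The interval is |2391447 − 2389957| = 1490 days.

1490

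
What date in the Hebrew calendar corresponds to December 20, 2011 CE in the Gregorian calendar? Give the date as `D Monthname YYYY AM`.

Julian Day Number of the source date = 2455916.
Converting JDN 2455916 to the Hebrew calendar gives 24 Kislev 5772 AM.

24 Kislev 5772 AM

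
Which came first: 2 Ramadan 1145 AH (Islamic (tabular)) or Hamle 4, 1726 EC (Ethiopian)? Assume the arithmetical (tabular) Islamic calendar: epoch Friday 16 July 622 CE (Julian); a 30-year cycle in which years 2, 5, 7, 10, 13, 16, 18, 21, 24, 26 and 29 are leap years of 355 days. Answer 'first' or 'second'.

first

First date → JDN 2354072; second date → JDN 2354580.
JDN 2354072 < JDN 2354580, so the first date is earlier.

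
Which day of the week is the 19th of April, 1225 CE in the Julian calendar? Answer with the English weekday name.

Saturday

Equivalently 26 April 1225 Gregorian, JDN 2168598.
Since JDN mod 7 = 5 (0 = Monday), the day is Saturday.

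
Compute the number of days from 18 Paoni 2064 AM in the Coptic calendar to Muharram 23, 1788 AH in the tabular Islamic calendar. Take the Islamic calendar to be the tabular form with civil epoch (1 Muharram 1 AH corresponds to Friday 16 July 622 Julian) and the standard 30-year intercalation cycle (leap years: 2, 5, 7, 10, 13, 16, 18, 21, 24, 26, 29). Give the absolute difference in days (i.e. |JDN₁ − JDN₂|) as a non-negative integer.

JDN of the first date = 2578828.
JDN of the second date = 2581715.
|2581715 − 2578828| = 2887.

2887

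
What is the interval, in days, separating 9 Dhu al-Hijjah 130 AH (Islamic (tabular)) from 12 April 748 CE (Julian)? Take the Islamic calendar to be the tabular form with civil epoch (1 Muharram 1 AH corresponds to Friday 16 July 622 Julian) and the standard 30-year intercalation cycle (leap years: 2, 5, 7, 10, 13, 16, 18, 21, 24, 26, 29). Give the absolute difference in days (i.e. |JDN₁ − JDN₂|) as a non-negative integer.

JDN of the first date = 1994486.
JDN of the second date = 1994367.
|1994367 − 1994486| = 119.

119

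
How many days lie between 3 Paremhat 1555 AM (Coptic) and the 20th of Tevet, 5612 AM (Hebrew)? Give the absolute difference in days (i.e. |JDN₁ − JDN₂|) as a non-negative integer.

JDN of the first date = 2392810.
JDN of the second date = 2397500.
|2397500 − 2392810| = 4690.

4690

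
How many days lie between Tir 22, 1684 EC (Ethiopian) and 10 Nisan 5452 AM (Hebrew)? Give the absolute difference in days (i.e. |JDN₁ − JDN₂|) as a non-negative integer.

59

First date → JDN 2339078; second date → JDN 2339137.
The interval is |2339078 − 2339137| = 59 days.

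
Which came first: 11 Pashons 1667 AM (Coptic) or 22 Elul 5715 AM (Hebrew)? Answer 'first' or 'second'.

first

Converting both to JDN: 2433786 vs 2435360; the smaller is the first.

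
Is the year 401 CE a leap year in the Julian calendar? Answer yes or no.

no

401 mod 4 = 1, so it is a common year in the Julian calendar.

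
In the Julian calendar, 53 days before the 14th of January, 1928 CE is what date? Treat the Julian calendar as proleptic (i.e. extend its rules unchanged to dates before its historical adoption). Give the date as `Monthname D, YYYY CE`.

The starting date is JDN 2425273; 2425273 − 53 = 2425220.
JDN 2425220 corresponds to November 22, 1927 CE.

November 22, 1927 CE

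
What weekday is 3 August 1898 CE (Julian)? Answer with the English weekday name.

This is JDN 2414517 (15 August 1898 Gregorian).
JDN 2414517 mod 7 = 0, and JDN 0 was a Monday, so this is a Monday.

Monday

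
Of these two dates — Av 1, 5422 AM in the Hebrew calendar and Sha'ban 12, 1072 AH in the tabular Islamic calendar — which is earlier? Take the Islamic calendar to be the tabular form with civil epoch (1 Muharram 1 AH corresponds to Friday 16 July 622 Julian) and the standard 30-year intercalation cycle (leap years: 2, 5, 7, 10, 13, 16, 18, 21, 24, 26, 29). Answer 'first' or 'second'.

First date → JDN 2328291; second date → JDN 2328185.
JDN 2328185 < JDN 2328291, so the second date is earlier.

second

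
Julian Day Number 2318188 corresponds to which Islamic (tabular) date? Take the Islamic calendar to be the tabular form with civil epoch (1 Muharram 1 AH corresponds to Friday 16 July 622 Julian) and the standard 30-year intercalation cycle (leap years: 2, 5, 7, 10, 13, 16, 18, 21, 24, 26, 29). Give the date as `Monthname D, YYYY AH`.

The Gregorian equivalent of JDN 2318188 is 18 November 1634.
In the tabular Islamic calendar that day is Jumada al-Awwal 27, 1044 AH.

Jumada al-Awwal 27, 1044 AH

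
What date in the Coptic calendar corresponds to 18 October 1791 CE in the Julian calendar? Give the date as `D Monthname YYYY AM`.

Both dates share Julian Day Number 2375511; in the Coptic calendar that is 20 Paopi 1508 AM.

20 Paopi 1508 AM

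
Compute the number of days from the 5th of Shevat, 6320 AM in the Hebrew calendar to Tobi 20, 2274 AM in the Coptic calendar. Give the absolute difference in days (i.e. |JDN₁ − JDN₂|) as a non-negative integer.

First date → JDN 2656114; second date → JDN 2655382.
The interval is |2656114 − 2655382| = 732 days.

732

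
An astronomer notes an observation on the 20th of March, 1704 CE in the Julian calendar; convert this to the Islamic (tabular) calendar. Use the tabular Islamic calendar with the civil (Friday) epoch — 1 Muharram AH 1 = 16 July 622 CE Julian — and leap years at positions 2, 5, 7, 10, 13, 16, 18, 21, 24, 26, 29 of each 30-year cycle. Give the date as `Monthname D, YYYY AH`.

Julian Day Number of the source date = 2343523.
Converting JDN 2343523 to the tabular Islamic calendar gives 25 Dhu al-Qa'dah 1115 AH.

Dhu al-Qa'dah 25, 1115 AH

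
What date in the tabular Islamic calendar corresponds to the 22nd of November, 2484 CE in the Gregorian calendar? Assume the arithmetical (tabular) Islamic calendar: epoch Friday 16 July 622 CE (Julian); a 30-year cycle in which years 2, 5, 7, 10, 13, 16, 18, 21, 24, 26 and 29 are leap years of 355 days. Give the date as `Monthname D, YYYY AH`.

Rajab 3, 1920 AH

Julian Day Number of the source date = 2628649.
Converting JDN 2628649 to the tabular Islamic calendar gives 3 Rajab 1920 AH.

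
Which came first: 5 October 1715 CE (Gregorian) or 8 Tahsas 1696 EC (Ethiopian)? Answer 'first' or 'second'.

The two dates have Julian Day Numbers 2347728 and 2343417 respectively.
Since 2343417 < 2347728, the second date comes first.

second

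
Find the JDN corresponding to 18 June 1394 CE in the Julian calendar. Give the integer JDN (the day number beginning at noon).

Equivalently 26 June 1394 (proleptic Gregorian).
JDN 2299161 is 15 October 1582 CE (Gregorian); the target day is −68776 days from there, so JDN = 2230385.

2230385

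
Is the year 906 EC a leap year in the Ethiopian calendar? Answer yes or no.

906 mod 4 = 2; in the Ethiopian calendar a year is leap when year mod 4 = 3, so it is a common year.

no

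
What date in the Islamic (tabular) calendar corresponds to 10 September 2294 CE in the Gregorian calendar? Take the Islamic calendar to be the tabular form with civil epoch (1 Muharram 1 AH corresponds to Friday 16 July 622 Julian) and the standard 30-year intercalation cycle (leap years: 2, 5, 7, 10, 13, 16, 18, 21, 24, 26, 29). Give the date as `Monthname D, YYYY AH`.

Both dates share Julian Day Number 2559179; in the tabular Islamic calendar that is 18 Jumada al-Thani 1724 AH.

Jumada al-Thani 18, 1724 AH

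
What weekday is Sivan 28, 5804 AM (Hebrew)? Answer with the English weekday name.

Thursday

Equivalently 23 June 2044 Gregorian, JDN 2467790.
2467790 ≡ 3 (mod 7); counting from Monday = 0 gives Thursday.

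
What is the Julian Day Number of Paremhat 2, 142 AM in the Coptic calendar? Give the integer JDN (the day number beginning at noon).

1876711

Equivalently 27 February 426 (proleptic Gregorian).
JDN 2299161 is 15 October 1582 CE (Gregorian); the target day is −422450 days from there, so JDN = 1876711.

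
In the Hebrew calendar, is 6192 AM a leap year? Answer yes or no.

Hebrew year 6192 is year 17 of its 19-year Metonic cycle; leap years are at positions 3, 6, 8, 11, 14, 17, 19, so it is a leap year (13 months).

yes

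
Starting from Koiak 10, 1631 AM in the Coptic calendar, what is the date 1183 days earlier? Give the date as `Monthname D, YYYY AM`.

Thout 12, 1628 AM

The starting date is JDN 2420486; 2420486 − 1183 = 2419303.
JDN 2419303 corresponds to Thout 12, 1628 AM.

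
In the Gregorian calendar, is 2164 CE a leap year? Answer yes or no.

2164 is divisible by 4 and not by 100, so it is a leap year.

yes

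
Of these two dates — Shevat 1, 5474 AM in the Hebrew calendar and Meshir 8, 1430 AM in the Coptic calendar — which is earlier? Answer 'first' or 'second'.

The two dates have Julian Day Numbers 2347102 and 2347129 respectively.
Since 2347102 < 2347129, the first date comes first.

first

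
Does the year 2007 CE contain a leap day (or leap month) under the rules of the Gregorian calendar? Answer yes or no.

2007 is not divisible by 4, so it is a common year.

no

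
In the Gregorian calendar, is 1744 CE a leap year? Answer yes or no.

1744 is divisible by 4 and not by 100, so it is a leap year.

yes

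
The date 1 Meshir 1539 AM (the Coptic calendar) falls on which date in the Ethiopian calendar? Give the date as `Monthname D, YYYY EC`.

Yekatit 1, 1815 EC

The source date corresponds to 7 February 1823 in the Gregorian calendar (JDN 2386934).
That day falls on 1 Yekatit 1815 EC in the Ethiopian calendar.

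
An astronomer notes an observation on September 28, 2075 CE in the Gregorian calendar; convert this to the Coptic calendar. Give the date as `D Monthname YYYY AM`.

17 Thout 1792 AM

Julian Day Number of the source date = 2479209.
Converting JDN 2479209 to the Coptic calendar gives 17 Thout 1792 AM.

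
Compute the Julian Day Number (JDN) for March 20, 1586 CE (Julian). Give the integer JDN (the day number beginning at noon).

In the Gregorian calendar the same day is 30 March 1586.
JDN 2451545 is 1 January 2000 CE (Gregorian); the target day is −151122 days from there, so JDN = 2300423.

2300423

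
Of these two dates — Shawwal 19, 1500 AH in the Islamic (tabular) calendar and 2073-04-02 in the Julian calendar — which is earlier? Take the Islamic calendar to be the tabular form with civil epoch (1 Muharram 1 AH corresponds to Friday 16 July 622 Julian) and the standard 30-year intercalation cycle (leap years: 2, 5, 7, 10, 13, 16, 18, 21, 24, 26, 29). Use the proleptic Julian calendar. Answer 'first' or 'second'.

second

The two dates have Julian Day Numbers 2479920 and 2478313 respectively.
Since 2478313 < 2479920, the second date comes first.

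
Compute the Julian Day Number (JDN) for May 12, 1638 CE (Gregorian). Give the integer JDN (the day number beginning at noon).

JDN 2400001 is 17 November 1858 CE (Gregorian), MJD 0; the target day is −80542 days from there, so JDN = 2319459.

2319459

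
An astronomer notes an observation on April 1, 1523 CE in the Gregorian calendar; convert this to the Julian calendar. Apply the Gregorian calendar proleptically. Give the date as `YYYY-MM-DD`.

For dates in this range the Gregorian date is 10 days ahead of the Julian.
1 April 1523 Gregorian − 10 days → 22 March 1523 Julian.

1523-03-22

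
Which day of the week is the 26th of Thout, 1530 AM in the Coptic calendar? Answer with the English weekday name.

Tuesday

In the Gregorian calendar this is 5 October 1813 (JDN 2383522).
JDN 2383522 mod 7 = 1, and JDN 0 was a Monday, so this is a Tuesday.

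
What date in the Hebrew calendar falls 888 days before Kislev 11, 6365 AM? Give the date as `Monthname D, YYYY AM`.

Counting 888 days back from JDN 2672480 reaches JDN 2671592, which is Tammuz 9, 6362 AM.

Tammuz 9, 6362 AM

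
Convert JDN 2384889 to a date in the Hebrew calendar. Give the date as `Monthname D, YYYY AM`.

Tammuz 19, 5577 AM

JDN 2384889 is 3 July 1817 in the Gregorian calendar.
In the Hebrew calendar that day is Tammuz 19, 5577 AM.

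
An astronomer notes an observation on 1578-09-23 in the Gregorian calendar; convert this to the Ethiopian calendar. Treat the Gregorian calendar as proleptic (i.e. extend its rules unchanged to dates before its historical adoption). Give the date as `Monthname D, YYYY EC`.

Meskerem 16, 1571 EC

Julian Day Number of the source date = 2297678.
Converting JDN 2297678 to the Ethiopian calendar gives 16 Meskerem 1571 EC.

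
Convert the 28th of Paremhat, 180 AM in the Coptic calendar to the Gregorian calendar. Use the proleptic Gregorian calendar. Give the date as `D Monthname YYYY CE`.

Julian Day Number of the source date = 1890617.
Converting JDN 1890617 to the Gregorian calendar gives 25 March 464 CE.

25 March 464 CE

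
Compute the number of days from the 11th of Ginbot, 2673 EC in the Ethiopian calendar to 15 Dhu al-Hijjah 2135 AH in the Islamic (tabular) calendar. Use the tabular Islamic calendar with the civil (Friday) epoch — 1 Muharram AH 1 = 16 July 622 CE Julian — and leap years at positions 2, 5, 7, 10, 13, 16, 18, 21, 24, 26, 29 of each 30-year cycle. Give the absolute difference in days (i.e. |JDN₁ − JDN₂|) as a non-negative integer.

4578

First date → JDN 2700419; second date → JDN 2704997.
The interval is |2700419 − 2704997| = 4578 days.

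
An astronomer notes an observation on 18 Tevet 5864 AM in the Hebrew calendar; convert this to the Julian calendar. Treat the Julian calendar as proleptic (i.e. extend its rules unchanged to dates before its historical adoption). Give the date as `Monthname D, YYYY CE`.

January 2, 2104 CE

The source date corresponds to 16 January 2104 in the Gregorian calendar (JDN 2489545).
That day falls on 2 January 2104 CE in the Julian calendar.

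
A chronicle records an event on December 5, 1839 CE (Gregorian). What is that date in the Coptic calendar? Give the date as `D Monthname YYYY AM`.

26 Hathor 1556 AM

Julian Day Number of the source date = 2393079.
Converting JDN 2393079 to the Coptic calendar gives 26 Hathor 1556 AM.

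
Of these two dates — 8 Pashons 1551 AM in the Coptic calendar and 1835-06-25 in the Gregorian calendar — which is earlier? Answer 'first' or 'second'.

first

First date → JDN 2391414; second date → JDN 2391455.
JDN 2391414 < JDN 2391455, so the first date is earlier.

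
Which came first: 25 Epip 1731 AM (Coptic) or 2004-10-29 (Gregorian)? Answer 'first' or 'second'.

First date → JDN 2457236; second date → JDN 2453308.
JDN 2453308 < JDN 2457236, so the second date is earlier.

second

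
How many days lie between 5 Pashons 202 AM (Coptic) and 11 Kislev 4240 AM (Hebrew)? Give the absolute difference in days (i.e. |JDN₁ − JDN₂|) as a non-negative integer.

2362

First date → JDN 1898689; second date → JDN 1896327.
The interval is |1898689 − 1896327| = 2362 days.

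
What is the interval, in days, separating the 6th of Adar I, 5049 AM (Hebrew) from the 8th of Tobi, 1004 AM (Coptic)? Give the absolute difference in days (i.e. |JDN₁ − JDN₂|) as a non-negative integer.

391

First date → JDN 2191894; second date → JDN 2191503.
The interval is |2191894 − 2191503| = 391 days.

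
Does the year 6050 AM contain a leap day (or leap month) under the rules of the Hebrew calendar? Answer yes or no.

Hebrew year 6050 is year 8 of its 19-year Metonic cycle; leap years are at positions 3, 6, 8, 11, 14, 17, 19, so it is a leap year (13 months).

yes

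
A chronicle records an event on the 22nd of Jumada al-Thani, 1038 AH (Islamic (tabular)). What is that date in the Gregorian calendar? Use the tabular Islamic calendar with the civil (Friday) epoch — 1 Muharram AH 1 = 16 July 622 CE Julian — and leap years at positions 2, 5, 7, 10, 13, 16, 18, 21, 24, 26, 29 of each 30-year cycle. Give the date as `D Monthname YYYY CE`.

16 February 1629 CE

Julian Day Number of the source date = 2316087.
Converting JDN 2316087 to the Gregorian calendar gives 16 February 1629 CE.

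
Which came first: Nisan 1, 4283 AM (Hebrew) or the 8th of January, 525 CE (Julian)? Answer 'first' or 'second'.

first

Converting both to JDN: 1912175 vs 1912822; the smaller is the first.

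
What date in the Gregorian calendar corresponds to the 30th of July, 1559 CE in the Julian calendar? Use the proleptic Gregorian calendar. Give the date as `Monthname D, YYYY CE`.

August 9, 1559 CE

For dates in this range the Gregorian date is 10 days ahead of the Julian.
30 July 1559 Julian + 10 days → 9 August 1559 Gregorian.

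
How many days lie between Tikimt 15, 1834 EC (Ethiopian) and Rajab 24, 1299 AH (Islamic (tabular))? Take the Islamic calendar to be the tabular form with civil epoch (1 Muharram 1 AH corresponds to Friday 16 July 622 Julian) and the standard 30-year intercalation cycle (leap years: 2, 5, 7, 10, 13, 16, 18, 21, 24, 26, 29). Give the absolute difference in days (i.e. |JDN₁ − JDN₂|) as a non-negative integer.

First date → JDN 2393768; second date → JDN 2408608.
The interval is |2393768 − 2408608| = 14840 days.

14840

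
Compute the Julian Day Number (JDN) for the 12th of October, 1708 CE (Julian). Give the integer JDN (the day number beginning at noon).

2345190

Equivalently 23 October 1708 (Gregorian).
JDN 2451545 is 1 January 2000 CE (Gregorian); the target day is −106355 days from there, so JDN = 2345190.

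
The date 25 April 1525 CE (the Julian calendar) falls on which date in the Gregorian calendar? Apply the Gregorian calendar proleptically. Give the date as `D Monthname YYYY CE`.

For dates in this range the Gregorian date is 10 days ahead of the Julian.
25 April 1525 Julian + 10 days → 5 May 1525 Gregorian.

5 May 1525 CE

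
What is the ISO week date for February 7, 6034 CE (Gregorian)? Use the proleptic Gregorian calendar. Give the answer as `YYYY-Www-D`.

6034-W06-2

The weekday is Tuesday (ISO weekday 2).
That Tuesday belongs to ISO week 6 of ISO year 6034.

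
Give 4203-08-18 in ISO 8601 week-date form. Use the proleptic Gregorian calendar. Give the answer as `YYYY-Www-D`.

The weekday is Thursday (ISO weekday 4).
That Thursday belongs to ISO week 33 of ISO year 4203.

4203-W33-4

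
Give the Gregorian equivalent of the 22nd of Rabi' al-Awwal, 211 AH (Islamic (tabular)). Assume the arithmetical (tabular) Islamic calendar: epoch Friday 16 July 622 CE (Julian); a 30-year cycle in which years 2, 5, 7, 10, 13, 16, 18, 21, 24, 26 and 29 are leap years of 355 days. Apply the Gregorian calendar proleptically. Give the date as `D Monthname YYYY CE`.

6 July 826 CE

Both dates share Julian Day Number 2022937; in the Gregorian calendar that is 6 July 826 CE.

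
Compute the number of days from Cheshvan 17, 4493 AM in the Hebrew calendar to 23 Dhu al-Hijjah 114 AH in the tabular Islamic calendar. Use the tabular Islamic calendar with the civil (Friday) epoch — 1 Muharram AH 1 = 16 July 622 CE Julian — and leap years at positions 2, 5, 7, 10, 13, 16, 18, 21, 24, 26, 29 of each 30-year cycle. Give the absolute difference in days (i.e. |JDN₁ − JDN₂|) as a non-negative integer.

First date → JDN 1988735; second date → JDN 1988830.
The interval is |1988735 − 1988830| = 95 days.

95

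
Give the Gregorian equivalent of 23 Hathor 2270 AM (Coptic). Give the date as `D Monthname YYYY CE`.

Julian Day Number of the source date = 2653864.
Converting JDN 2653864 to the Gregorian calendar gives 6 December 2553 CE.

6 December 2553 CE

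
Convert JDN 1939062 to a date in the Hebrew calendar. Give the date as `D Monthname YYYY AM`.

14 Kislev 4357 AM

The proleptic Gregorian equivalent of JDN 1939062 is 13 November 596.
In the Hebrew calendar that day is 14 Kislev 4357 AM.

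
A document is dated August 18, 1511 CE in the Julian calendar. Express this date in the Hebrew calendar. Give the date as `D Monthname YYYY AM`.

The source date corresponds to 28 August 1511 in the proleptic Gregorian calendar (JDN 2273180).
That day falls on 24 Av 5271 AM in the Hebrew calendar.

24 Av 5271 AM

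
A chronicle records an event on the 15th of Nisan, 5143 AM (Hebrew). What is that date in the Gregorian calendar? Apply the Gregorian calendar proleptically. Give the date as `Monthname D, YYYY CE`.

Both dates share Julian Day Number 2226276; in the Gregorian calendar that is 27 March 1383 CE.

March 27, 1383 CE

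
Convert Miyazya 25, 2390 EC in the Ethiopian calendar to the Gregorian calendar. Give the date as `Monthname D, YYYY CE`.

May 6, 2398 CE

Julian Day Number of the source date = 2597037.
Converting JDN 2597037 to the Gregorian calendar gives 6 May 2398 CE.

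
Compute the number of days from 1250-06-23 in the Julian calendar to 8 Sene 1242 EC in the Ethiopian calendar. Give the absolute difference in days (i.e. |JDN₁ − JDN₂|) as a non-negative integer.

21

First date → JDN 2177794; second date → JDN 2177773.
The interval is |2177794 − 2177773| = 21 days.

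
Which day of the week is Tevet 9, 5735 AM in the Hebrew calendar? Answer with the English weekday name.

In the Gregorian calendar this is 23 December 1974 (JDN 2442405).
JDN 2442405 mod 7 = 0, and JDN 0 was a Monday, so this is a Monday.

Monday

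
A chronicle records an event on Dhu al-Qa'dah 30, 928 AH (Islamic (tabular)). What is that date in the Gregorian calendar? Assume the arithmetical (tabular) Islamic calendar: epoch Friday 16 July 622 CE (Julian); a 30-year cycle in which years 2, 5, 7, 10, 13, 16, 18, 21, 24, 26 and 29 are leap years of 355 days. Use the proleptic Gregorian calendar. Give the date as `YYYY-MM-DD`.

Julian Day Number of the source date = 2277262.
Converting JDN 2277262 to the Gregorian calendar gives 31 October 1522 CE.

1522-10-31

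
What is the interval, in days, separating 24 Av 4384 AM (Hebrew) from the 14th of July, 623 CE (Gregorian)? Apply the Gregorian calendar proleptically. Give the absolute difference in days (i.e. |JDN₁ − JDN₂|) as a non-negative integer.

401

First date → JDN 1949201; second date → JDN 1948800.
The interval is |1949201 − 1948800| = 401 days.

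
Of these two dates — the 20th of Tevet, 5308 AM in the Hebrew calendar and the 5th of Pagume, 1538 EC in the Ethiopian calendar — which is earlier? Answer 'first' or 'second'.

second

Converting both to JDN: 2286465 vs 2285974; the smaller is the second.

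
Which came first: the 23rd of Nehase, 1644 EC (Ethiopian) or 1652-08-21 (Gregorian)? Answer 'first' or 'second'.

second

The two dates have Julian Day Numbers 2324679 and 2324674 respectively.
Since 2324674 < 2324679, the second date comes first.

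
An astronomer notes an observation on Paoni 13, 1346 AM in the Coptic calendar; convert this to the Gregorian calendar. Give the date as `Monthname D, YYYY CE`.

June 17, 1630 CE

Julian Day Number of the source date = 2316573.
Converting JDN 2316573 to the Gregorian calendar gives 17 June 1630 CE.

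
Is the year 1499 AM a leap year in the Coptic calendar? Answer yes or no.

1499 mod 4 = 3; in the Coptic calendar a year is leap when year mod 4 = 3, so it is a leap year.

yes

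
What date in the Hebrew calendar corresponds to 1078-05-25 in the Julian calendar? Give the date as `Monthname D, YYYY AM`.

Sivan 11, 4838 AM

Julian Day Number of the source date = 2114942.
Converting JDN 2114942 to the Hebrew calendar gives 11 Sivan 4838 AM.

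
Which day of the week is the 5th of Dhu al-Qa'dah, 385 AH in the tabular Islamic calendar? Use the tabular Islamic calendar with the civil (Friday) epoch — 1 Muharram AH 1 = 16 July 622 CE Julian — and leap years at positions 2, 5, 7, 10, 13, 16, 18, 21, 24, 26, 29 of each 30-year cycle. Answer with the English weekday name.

Sunday

Equivalently 6 December 995 Gregorian, JDN 2084816.
2084816 ≡ 6 (mod 7); counting from Monday = 0 gives Sunday.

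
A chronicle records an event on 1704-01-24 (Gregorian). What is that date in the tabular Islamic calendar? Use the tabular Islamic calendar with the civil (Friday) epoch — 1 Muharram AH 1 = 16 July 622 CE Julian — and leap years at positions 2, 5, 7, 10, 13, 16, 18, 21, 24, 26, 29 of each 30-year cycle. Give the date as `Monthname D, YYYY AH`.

Both dates share Julian Day Number 2343456; in the tabular Islamic calendar that is 17 Ramadan 1115 AH.

Ramadan 17, 1115 AH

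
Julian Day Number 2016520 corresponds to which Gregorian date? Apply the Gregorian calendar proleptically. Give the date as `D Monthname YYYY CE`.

10 December 808 CE

JDN 2451545 is 1 Jan 2000; 2016520 is −435025 days from there.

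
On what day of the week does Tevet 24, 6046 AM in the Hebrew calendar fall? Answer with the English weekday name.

Thursday

In the Gregorian calendar this is 21 January 2286 (JDN 2556025).
JDN 2556025 mod 7 = 3, and JDN 0 was a Monday, so this is a Thursday.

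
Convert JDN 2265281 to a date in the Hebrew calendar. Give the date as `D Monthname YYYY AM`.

9 Shevat 5250 AM

JDN 2265281 is 10 January 1490 in the proleptic Gregorian calendar.
In the Hebrew calendar that day is 9 Shevat 5250 AM.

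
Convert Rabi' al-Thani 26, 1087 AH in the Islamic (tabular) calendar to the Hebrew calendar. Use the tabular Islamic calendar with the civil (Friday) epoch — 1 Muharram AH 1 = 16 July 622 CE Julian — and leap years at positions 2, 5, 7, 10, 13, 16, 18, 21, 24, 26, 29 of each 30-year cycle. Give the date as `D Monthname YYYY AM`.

27 Tammuz 5436 AM

The source date corresponds to 8 July 1676 in the Gregorian calendar (JDN 2333396).
That day falls on 27 Tammuz 5436 AM in the Hebrew calendar.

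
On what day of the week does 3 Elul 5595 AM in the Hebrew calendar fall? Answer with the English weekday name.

This is JDN 2391519 (28 August 1835 Gregorian).
Since JDN mod 7 = 4 (0 = Monday), the day is Friday.

Friday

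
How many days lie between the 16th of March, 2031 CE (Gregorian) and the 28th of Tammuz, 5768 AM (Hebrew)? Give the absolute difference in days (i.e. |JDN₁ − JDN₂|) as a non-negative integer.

8263

First date → JDN 2462942; second date → JDN 2454679.
The interval is |2462942 − 2454679| = 8263 days.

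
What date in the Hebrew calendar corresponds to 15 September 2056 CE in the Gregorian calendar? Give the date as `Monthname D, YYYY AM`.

Tishrei 5, 5817 AM

Both dates share Julian Day Number 2472257; in the Hebrew calendar that is 5 Tishrei 5817 AM.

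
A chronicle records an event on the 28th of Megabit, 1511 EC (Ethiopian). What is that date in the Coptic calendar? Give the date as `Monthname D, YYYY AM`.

Paremhat 28, 1235 AM

Julian Day Number of the source date = 2275955.
Converting JDN 2275955 to the Coptic calendar gives 28 Paremhat 1235 AM.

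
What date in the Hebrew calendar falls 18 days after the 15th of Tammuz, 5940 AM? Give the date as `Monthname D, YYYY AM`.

Counting 18 days forward from JDN 2517479 reaches JDN 2517497, which is Av 4, 5940 AM.

Av 4, 5940 AM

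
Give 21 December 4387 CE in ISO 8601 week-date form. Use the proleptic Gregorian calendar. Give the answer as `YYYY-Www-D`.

The weekday is Monday (ISO weekday 1).
That Monday belongs to ISO week 52 of ISO year 4387.

4387-W52-1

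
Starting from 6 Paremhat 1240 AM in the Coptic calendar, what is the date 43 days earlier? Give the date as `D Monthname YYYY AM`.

23 Tobi 1240 AM

Counting 43 days back from JDN 2277760 reaches JDN 2277717, which is 23 Tobi 1240 AM.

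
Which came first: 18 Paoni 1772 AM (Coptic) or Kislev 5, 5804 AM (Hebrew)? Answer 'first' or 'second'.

Converting both to JDN: 2472175 vs 2467591; the smaller is the second.

second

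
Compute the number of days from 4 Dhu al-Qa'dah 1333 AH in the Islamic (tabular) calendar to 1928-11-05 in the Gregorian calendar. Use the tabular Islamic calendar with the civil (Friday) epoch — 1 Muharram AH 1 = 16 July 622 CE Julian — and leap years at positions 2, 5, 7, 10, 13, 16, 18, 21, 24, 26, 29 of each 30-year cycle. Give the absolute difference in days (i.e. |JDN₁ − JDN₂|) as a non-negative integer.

JDN of the first date = 2420754.
JDN of the second date = 2425556.
|2425556 − 2420754| = 4802.

4802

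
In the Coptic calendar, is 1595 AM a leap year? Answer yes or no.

yes

1595 mod 4 = 3; in the Coptic calendar a year is leap when year mod 4 = 3, so it is a leap year.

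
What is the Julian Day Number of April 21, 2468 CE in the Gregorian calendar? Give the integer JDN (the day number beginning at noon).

JDN 2451545 is 1 January 2000 CE (Gregorian); the target day is +171045 days from there, so JDN = 2622590.

2622590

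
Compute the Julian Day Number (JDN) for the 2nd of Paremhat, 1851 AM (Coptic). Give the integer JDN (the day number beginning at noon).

2500923

Equivalently 12 March 2135 (Gregorian).
JDN 2299161 is 15 October 1582 CE (Gregorian); the target day is +201762 days from there, so JDN = 2500923.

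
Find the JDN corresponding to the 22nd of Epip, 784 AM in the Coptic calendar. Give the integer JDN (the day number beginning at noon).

2111342

In the proleptic Gregorian calendar the same day is 22 July 1068.
JDN 2400001 is 17 November 1858 CE (Gregorian), MJD 0; the target day is −288659 days from there, so JDN = 2111342.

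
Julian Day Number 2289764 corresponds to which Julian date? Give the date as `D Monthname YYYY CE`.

12 January 1557 CE

The proleptic Gregorian equivalent of JDN 2289764 is 22 January 1557.
In the Julian calendar that day is 12 January 1557 CE.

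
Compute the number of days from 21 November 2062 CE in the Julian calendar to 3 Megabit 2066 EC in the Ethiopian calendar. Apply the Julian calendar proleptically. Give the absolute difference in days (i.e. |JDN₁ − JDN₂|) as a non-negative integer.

JDN of the first date = 2474528.
JDN of the second date = 2478644.
|2478644 − 2474528| = 4116.

4116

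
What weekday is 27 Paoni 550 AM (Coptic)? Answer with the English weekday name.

In the proleptic Gregorian calendar this is 25 June 834 (JDN 2025848).
JDN 2025848 mod 7 = 6, and JDN 0 was a Monday, so this is a Sunday.

Sunday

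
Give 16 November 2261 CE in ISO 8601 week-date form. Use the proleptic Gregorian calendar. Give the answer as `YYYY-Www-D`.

The weekday is Saturday (ISO weekday 6).
That Saturday belongs to ISO week 46 of ISO year 2261.

2261-W46-6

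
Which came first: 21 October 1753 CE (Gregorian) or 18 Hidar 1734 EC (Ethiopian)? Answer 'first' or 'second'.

The two dates have Julian Day Numbers 2361624 and 2357276 respectively.
Since 2357276 < 2361624, the second date comes first.

second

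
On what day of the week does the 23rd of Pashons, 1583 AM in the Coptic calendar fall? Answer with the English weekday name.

In the Gregorian calendar this is 30 May 1867 (JDN 2403117).
2403117 ≡ 3 (mod 7); counting from Monday = 0 gives Thursday.

Thursday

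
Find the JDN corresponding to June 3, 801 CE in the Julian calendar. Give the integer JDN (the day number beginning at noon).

In the proleptic Gregorian calendar the same day is 7 June 801.
JDN 2299161 is 15 October 1582 CE (Gregorian); the target day is −285384 days from there, so JDN = 2013777.

2013777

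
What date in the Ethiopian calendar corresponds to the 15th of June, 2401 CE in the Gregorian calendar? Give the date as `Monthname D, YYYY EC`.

Sene 5, 2393 EC

Julian Day Number of the source date = 2598173.
Converting JDN 2598173 to the Ethiopian calendar gives 5 Sene 2393 EC.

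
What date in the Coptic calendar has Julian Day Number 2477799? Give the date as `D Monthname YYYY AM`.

JDN 2477799 is 18 November 2071 in the Gregorian calendar.
In the Coptic calendar that day is 8 Hathor 1788 AM.

8 Hathor 1788 AM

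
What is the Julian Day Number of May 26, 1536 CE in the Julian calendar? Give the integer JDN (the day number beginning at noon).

Equivalently 5 June 1536 (proleptic Gregorian).
JDN 2400001 is 17 November 1858 CE (Gregorian), MJD 0; the target day is −117773 days from there, so JDN = 2282228.

2282228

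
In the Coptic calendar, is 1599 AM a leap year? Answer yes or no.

yes

1599 mod 4 = 3; in the Coptic calendar a year is leap when year mod 4 = 3, so it is a leap year.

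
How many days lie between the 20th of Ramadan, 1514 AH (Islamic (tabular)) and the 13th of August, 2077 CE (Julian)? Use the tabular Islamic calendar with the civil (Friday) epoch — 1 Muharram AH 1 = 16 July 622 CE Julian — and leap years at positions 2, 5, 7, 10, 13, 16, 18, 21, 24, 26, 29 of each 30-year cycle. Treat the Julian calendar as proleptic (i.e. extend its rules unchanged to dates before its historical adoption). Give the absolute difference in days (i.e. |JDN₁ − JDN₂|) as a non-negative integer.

JDN of the first date = 2484852.
JDN of the second date = 2479907.
|2479907 − 2484852| = 4945.

4945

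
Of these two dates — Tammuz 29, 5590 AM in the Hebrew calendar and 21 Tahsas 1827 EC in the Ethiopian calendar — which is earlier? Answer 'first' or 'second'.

First date → JDN 2389654; second date → JDN 2391277.
JDN 2389654 < JDN 2391277, so the first date is earlier.

first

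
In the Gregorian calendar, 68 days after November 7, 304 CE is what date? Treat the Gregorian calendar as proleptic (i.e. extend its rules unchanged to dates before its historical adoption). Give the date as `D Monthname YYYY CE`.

14 January 305 CE

The starting date is JDN 1832404; 1832404 + 68 = 1832472.
JDN 1832472 corresponds to 14 January 305 CE.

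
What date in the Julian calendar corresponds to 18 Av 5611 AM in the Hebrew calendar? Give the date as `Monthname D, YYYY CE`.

August 4, 1851 CE

Julian Day Number of the source date = 2397351.
Converting JDN 2397351 to the Julian calendar gives 4 August 1851 CE.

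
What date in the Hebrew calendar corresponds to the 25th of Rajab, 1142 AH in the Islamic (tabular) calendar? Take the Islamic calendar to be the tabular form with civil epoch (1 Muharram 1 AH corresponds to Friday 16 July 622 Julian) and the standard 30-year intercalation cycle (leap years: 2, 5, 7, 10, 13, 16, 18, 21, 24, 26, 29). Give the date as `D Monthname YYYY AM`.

26 Shevat 5490 AM

Julian Day Number of the source date = 2352973.
Converting JDN 2352973 to the Hebrew calendar gives 26 Shevat 5490 AM.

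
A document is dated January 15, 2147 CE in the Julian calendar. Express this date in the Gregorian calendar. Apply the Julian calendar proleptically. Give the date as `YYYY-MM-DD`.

2147-01-29

At this point the Julian calendar is 14 days behind the Gregorian.
15 January 2147 Julian + 14 days → 29 January 2147 Gregorian.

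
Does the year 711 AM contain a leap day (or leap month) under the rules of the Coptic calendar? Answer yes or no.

yes

711 mod 4 = 3; in the Coptic calendar a year is leap when year mod 4 = 3, so it is a leap year.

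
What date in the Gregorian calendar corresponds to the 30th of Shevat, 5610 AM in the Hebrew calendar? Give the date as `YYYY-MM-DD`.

Julian Day Number of the source date = 2396801.
Converting JDN 2396801 to the Gregorian calendar gives 12 February 1850 CE.

1850-02-12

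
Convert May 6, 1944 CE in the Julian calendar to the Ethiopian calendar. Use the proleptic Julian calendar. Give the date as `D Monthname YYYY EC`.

11 Ginbot 1936 EC

Both dates share Julian Day Number 2431230; in the Ethiopian calendar that is 11 Ginbot 1936 EC.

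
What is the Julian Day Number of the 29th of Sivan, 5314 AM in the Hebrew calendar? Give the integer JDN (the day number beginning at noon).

Equivalently 9 June 1554 (proleptic Gregorian).
JDN 2451545 is 1 January 2000 CE (Gregorian); the target day is −162739 days from there, so JDN = 2288806.

2288806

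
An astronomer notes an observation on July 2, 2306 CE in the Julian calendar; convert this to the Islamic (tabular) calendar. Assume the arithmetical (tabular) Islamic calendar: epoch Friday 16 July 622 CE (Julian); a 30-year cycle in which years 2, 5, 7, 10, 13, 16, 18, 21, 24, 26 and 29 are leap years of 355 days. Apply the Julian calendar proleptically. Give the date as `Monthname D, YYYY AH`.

Ramadan 6, 1736 AH

Both dates share Julian Day Number 2563507; in the tabular Islamic calendar that is 6 Ramadan 1736 AH.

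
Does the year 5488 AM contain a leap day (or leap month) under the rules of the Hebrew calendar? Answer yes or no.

Hebrew year 5488 is year 16 of its 19-year Metonic cycle; leap years are at positions 3, 6, 8, 11, 14, 17, 19, so it is a common year (12 months).

no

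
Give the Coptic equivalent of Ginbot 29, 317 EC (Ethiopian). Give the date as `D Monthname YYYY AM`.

Both dates share Julian Day Number 1839908; in the Coptic calendar that is 29 Pashons 41 AM.

29 Pashons 41 AM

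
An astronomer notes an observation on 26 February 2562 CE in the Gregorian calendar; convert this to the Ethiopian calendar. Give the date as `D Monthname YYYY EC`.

15 Yekatit 2554 EC

Julian Day Number of the source date = 2656868.
Converting JDN 2656868 to the Ethiopian calendar gives 15 Yekatit 2554 EC.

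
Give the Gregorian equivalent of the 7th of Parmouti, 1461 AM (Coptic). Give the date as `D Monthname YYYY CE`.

Both dates share Julian Day Number 2358511; in the Gregorian calendar that is 13 April 1745 CE.

13 April 1745 CE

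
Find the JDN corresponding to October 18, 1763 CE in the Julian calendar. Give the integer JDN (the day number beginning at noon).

2365284

Equivalently 29 October 1763 (Gregorian).
JDN 2451545 is 1 January 2000 CE (Gregorian); the target day is −86261 days from there, so JDN = 2365284.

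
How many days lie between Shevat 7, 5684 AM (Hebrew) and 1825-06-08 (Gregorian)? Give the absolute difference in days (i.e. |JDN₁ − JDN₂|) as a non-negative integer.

JDN of the first date = 2423798.
JDN of the second date = 2387786.
|2387786 − 2423798| = 36012.

36012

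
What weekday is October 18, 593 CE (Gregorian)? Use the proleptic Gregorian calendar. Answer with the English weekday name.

1937940 ≡ 4 (mod 7); counting from Monday = 0 gives Friday.

Friday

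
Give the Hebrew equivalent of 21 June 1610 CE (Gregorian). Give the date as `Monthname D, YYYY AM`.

Sivan 30, 5370 AM

Julian Day Number of the source date = 2309272.
Converting JDN 2309272 to the Hebrew calendar gives 30 Sivan 5370 AM.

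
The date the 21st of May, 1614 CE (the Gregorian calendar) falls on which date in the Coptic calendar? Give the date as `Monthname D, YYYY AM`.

Pashons 16, 1330 AM

Julian Day Number of the source date = 2310702.
Converting JDN 2310702 to the Coptic calendar gives 16 Pashons 1330 AM.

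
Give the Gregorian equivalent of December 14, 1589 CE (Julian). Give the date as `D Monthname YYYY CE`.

24 December 1589 CE

For dates in this range the Gregorian date is 10 days ahead of the Julian.
14 December 1589 Julian + 10 days → 24 December 1589 Gregorian.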